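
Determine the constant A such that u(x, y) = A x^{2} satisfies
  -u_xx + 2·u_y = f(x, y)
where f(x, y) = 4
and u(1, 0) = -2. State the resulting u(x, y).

Substitute the ansatz u = A x^{2} into the left-hand side.
Derivatives of the ansatz:
  u_xx = 2 A
  u_y = 0
Term by term:
  -u_xx = - 2 A
  2·u_y = 0
So the left-hand side equals
  - 2 A
This must equal f(x, y) = 4 identically.
Matching coefficients of the independent functions:
  [constant term]:  - 2 A = 4
Solving: A = -2.
Check against the point condition:
  u(1, 0) = -2  ⟹  A = -2  ✓
Hence u(x, y) = - 2 x^{2}.

Answer: u(x, y) = - 2 x^{2}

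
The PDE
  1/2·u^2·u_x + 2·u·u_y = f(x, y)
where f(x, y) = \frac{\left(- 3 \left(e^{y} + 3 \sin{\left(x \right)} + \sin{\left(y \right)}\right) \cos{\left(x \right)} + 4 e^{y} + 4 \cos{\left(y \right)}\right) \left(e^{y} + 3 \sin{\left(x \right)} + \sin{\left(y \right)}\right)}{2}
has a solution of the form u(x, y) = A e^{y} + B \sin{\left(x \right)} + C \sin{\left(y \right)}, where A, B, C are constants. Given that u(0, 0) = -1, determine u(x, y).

Substitute the ansatz u = A e^{y} + B \sin{\left(x \right)} + C \sin{\left(y \right)} into the left-hand side.
Derivatives of the ansatz:
  u_x = B \cos{\left(x \right)}
  u_y = A e^{y} + C \cos{\left(y \right)}
Term by term:
  1/2·u^2·u_x = \frac{A^{2} B e^{2 y} \cos{\left(x \right)}}{2} + A B^{2} e^{y} \sin{\left(x \right)} \cos{\left(x \right)} + A B C e^{y} \sin{\left(y \right)} \cos{\left(x \right)} + \frac{B^{3} \sin^{2}{\left(x \right)} \cos{\left(x \right)}}{2} + B^{2} C \sin{\left(x \right)} \sin{\left(y \right)} \cos{\left(x \right)} + \frac{B C^{2} \sin^{2}{\left(y \right)} \cos{\left(x \right)}}{2}
  2·u·u_y = 2 A^{2} e^{2 y} + 2 A B e^{y} \sin{\left(x \right)} + 2 A C e^{y} \sin{\left(y \right)} + 2 A C e^{y} \cos{\left(y \right)} + 2 B C \sin{\left(x \right)} \cos{\left(y \right)} + 2 C^{2} \sin{\left(y \right)} \cos{\left(y \right)}
So the left-hand side equals
  \frac{A^{2} B e^{2 y} \cos{\left(x \right)}}{2} + 2 A^{2} e^{2 y} + A B^{2} e^{y} \sin{\left(x \right)} \cos{\left(x \right)} + A B C e^{y} \sin{\left(y \right)} \cos{\left(x \right)} + 2 A B e^{y} \sin{\left(x \right)} + 2 A C e^{y} \sin{\left(y \right)} + 2 A C e^{y} \cos{\left(y \right)} + \frac{B^{3} \sin^{2}{\left(x \right)} \cos{\left(x \right)}}{2} + B^{2} C \sin{\left(x \right)} \sin{\left(y \right)} \cos{\left(x \right)} + \frac{B C^{2} \sin^{2}{\left(y \right)} \cos{\left(x \right)}}{2} + 2 B C \sin{\left(x \right)} \cos{\left(y \right)} + 2 C^{2} \sin{\left(y \right)} \cos{\left(y \right)}
This must equal f(x, y) identically; expanded, f = - \frac{3 e^{2 y} \cos{\left(x \right)}}{2} + 2 e^{2 y} - 9 e^{y} \sin{\left(x \right)} \cos{\left(x \right)} + 6 e^{y} \sin{\left(x \right)} - 3 e^{y} \sin{\left(y \right)} \cos{\left(x \right)} + 2 e^{y} \sin{\left(y \right)} + 2 e^{y} \cos{\left(y \right)} - \frac{27 \sin^{2}{\left(x \right)} \cos{\left(x \right)}}{2} - 9 \sin{\left(x \right)} \sin{\left(y \right)} \cos{\left(x \right)} + 6 \sin{\left(x \right)} \cos{\left(y \right)} - \frac{3 \sin^{2}{\left(y \right)} \cos{\left(x \right)}}{2} + 2 \sin{\left(y \right)} \cos{\left(y \right)}.
Matching coefficients of the independent functions:
  [e^{y} \sin{\left(x \right)}]:  2 A B = 6
  [e^{y} \sin{\left(y \right)}, e^{y} \cos{\left(y \right)}]:  2 A C = 2
  [e^{2 y} \cos{\left(x \right)}]:  \frac{A^{2} B}{2} = - \frac{3}{2}
  [\sin{\left(x \right)} \cos{\left(y \right)}]:  2 B C = 6
  [\sin^{2}{\left(x \right)} \cos{\left(x \right)}]:  \frac{B^{3}}{2} = - \frac{27}{2}
  [\sin{\left(y \right)} \cos{\left(y \right)}]:  2 C^{2} = 2
  [\sin^{2}{\left(y \right)} \cos{\left(x \right)}]:  \frac{B C^{2}}{2} = - \frac{3}{2}
  [e^{y} \sin{\left(x \right)} \cos{\left(x \right)}]:  A B^{2} = -9
  [e^{y} \sin{\left(y \right)} \cos{\left(x \right)}]:  A B C = -3
  [\sin{\left(x \right)} \sin{\left(y \right)} \cos{\left(x \right)}]:  B^{2} C = -9
  [e^{2 y}]:  2 A^{2} = 2
Solving: A = -1, B = -3, C = -1.
Check against the point condition:
  u(0, 0) = -1  ⟹  A = -1  ✓
Hence u(x, y) = - e^{y} - 3 \sin{\left(x \right)} - \sin{\left(y \right)}.

Answer: u(x, y) = - e^{y} - 3 \sin{\left(x \right)} - \sin{\left(y \right)}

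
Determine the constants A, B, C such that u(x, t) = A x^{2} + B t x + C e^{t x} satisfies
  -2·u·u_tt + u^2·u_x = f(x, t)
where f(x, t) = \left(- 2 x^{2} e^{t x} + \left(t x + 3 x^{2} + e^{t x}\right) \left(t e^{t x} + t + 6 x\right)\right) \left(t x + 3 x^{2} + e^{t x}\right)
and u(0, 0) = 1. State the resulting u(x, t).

Answer: u(x, t) = t x + 3 x^{2} + e^{t x}

Derivation:
Substitute the ansatz u = A x^{2} + B t x + C e^{t x} into the left-hand side.
Derivatives of the ansatz:
  u_tt = C x^{2} e^{t x}
  u_x = 2 A x + B t + C t e^{t x}
Term by term:
  -2·u·u_tt = - 2 A C x^{4} e^{t x} - 2 B C t x^{3} e^{t x} - 2 C^{2} x^{2} e^{2 t x}
  u^2·u_x = 2 A^{3} x^{5} + 5 A^{2} B t x^{4} + A^{2} C t x^{4} e^{t x} + 4 A^{2} C x^{3} e^{t x} + 4 A B^{2} t^{2} x^{3} + 2 A B C t^{2} x^{3} e^{t x} + 6 A B C t x^{2} e^{t x} + 2 A C^{2} t x^{2} e^{2 t x} + 2 A C^{2} x e^{2 t x} + B^{3} t^{3} x^{2} + B^{2} C t^{3} x^{2} e^{t x} + 2 B^{2} C t^{2} x e^{t x} + 2 B C^{2} t^{2} x e^{2 t x} + B C^{2} t e^{2 t x} + C^{3} t e^{3 t x}
So the left-hand side equals
  2 A^{3} x^{5} + 5 A^{2} B t x^{4} + A^{2} C t x^{4} e^{t x} + 4 A^{2} C x^{3} e^{t x} + 4 A B^{2} t^{2} x^{3} + 2 A B C t^{2} x^{3} e^{t x} + 6 A B C t x^{2} e^{t x} + 2 A C^{2} t x^{2} e^{2 t x} + 2 A C^{2} x e^{2 t x} - 2 A C x^{4} e^{t x} + B^{3} t^{3} x^{2} + B^{2} C t^{3} x^{2} e^{t x} + 2 B^{2} C t^{2} x e^{t x} + 2 B C^{2} t^{2} x e^{2 t x} + B C^{2} t e^{2 t x} - 2 B C t x^{3} e^{t x} + C^{3} t e^{3 t x} - 2 C^{2} x^{2} e^{2 t x}
This must equal f(x, t) identically; expanded, f = t^{3} x^{2} e^{t x} + t^{3} x^{2} + 6 t^{2} x^{3} e^{t x} + 12 t^{2} x^{3} + 2 t^{2} x e^{2 t x} + 2 t^{2} x e^{t x} + 9 t x^{4} e^{t x} + 45 t x^{4} - 2 t x^{3} e^{t x} + 6 t x^{2} e^{2 t x} + 18 t x^{2} e^{t x} + t e^{3 t x} + t e^{2 t x} + 54 x^{5} - 6 x^{4} e^{t x} + 36 x^{3} e^{t x} - 2 x^{2} e^{2 t x} + 6 x e^{2 t x}.
Matching coefficients of the independent functions:
(each divided by its leading coefficient; functions giving the same equation are listed together)
  [x^{5}]:  A^{3} - 27 = 0
  [t x^{4}]:  A^{2} B - 9 = 0
  [t e^{2 t x}, t^{2} x e^{2 t x}]:  B C^{2} - 1 = 0
  [t e^{3 t x}]:  C^{3} - 1 = 0
  [t^{2} x^{3}]:  A B^{2} - 3 = 0
  [t^{3} x^{2}]:  B^{3} - 1 = 0
  [x e^{2 t x}, t x^{2} e^{2 t x}]:  A C^{2} - 3 = 0
  [x^{2} e^{2 t x}]:  C^{2} - 1 = 0
  [x^{3} e^{t x}, t x^{4} e^{t x}]:  A^{2} C - 9 = 0
  [x^{4} e^{t x}]:  A C - 3 = 0
  [t x^{2} e^{t x}, t^{2} x^{3} e^{t x}]:  A B C - 3 = 0
  [t x^{3} e^{t x}]:  B C - 1 = 0
  [t^{2} x e^{t x}, t^{3} x^{2} e^{t x}]:  B^{2} C - 1 = 0
Solving: A = 3, B = 1, C = 1.
Check against the point condition:
  u(0, 0) = 1  ⟹  C = 1  ✓
Hence u(x, t) = t x + 3 x^{2} + e^{t x}.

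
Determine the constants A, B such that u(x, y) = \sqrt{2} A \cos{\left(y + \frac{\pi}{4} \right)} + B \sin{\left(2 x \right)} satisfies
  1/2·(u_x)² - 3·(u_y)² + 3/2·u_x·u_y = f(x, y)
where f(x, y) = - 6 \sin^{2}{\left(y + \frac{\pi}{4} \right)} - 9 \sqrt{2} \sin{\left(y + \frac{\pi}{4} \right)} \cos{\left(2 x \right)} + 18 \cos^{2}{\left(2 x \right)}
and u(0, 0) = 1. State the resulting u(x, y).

Substitute the ansatz u = \sqrt{2} A \cos{\left(y + \frac{\pi}{4} \right)} + B \sin{\left(2 x \right)} into the left-hand side.
Derivatives of the ansatz:
  u_x = 2 B \cos{\left(2 x \right)}
  u_y = - \sqrt{2} A \sin{\left(y + \frac{\pi}{4} \right)}
Term by term:
  1/2·(u_x)² = 2 B^{2} \cos^{2}{\left(2 x \right)}
  -3·(u_y)² = - 6 A^{2} \sin^{2}{\left(y + \frac{\pi}{4} \right)}
  3/2·u_x·u_y = - 3 \sqrt{2} A B \sin{\left(y + \frac{\pi}{4} \right)} \cos{\left(2 x \right)}
So the left-hand side equals
  - 6 A^{2} \sin^{2}{\left(y + \frac{\pi}{4} \right)} - 3 \sqrt{2} A B \sin{\left(y + \frac{\pi}{4} \right)} \cos{\left(2 x \right)} + 2 B^{2} \cos^{2}{\left(2 x \right)}
This must equal f(x, y) = - 6 \sin^{2}{\left(y + \frac{\pi}{4} \right)} - 9 \sqrt{2} \sin{\left(y + \frac{\pi}{4} \right)} \cos{\left(2 x \right)} + 18 \cos^{2}{\left(2 x \right)} identically.
Matching coefficients of the independent functions:
  [\sqrt{2} \sin{\left(y + \frac{\pi}{4} \right)} \cos{\left(2 x \right)}]:  - 3 A B = -9
  [\sin^{2}{\left(y + \frac{\pi}{4} \right)}]:  - 6 A^{2} = -6
  [\cos^{2}{\left(2 x \right)}]:  2 B^{2} = 18
These equations allow (A, B) = (-1, -3) or (1, 3).
Impose the point condition(s):
  u(0, 0) = 1  ⟹  A = 1
Only A = 1, B = 3 satisfies everything.
Hence u(x, y) = 3 \sin{\left(2 x \right)} + \sqrt{2} \cos{\left(y + \frac{\pi}{4} \right)}.

Answer: u(x, y) = 3 \sin{\left(2 x \right)} + \sqrt{2} \cos{\left(y + \frac{\pi}{4} \right)}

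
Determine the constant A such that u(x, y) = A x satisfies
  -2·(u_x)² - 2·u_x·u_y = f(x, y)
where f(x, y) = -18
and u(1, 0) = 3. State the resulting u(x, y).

Substitute the ansatz u = A x into the left-hand side.
Derivatives of the ansatz:
  u_x = A
  u_y = 0
Term by term:
  -2·(u_x)² = - 2 A^{2}
  -2·u_x·u_y = 0
So the left-hand side equals
  - 2 A^{2}
This must equal f(x, y) = -18 identically.
Matching coefficients of the independent functions:
  [constant term]:  - 2 A^{2} = -18
These equations allow (A) = (-3) or (3).
Impose the point condition(s):
  u(1, 0) = 3  ⟹  A = 3
Only A = 3 satisfies everything.
Hence u(x, y) = 3 x.

Answer: u(x, y) = 3 x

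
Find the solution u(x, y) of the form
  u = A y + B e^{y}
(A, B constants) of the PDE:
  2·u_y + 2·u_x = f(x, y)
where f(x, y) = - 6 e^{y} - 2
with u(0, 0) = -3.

Substitute the ansatz u = A y + B e^{y} into the left-hand side.
Derivatives of the ansatz:
  u_y = A + B e^{y}
  u_x = 0
Term by term:
  2·u_y = 2 A + 2 B e^{y}
  2·u_x = 0
So the left-hand side equals
  2 A + 2 B e^{y}
This must equal f(x, y) = - 6 e^{y} - 2 identically.
Matching coefficients of the independent functions:
  [constant term]:  2 A = -2
  [e^{y}]:  2 B = -6
Solving: A = -1, B = -3.
Check against the point condition:
  u(0, 0) = -3  ⟹  B = -3  ✓
Hence u(x, y) = - y - 3 e^{y}.

Answer: u(x, y) = - y - 3 e^{y}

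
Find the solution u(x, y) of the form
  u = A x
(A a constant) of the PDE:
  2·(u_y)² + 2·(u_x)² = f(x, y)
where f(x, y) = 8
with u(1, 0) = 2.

Answer: u(x, y) = 2 x

Derivation:
Substitute the ansatz u = A x into the left-hand side.
Derivatives of the ansatz:
  u_y = 0
  u_x = A
Term by term:
  2·(u_y)² = 0
  2·(u_x)² = 2 A^{2}
So the left-hand side equals
  2 A^{2}
This must equal f(x, y) = 8 identically.
Matching coefficients of the independent functions:
  [constant term]:  2 A^{2} = 8
These equations allow (A) = (-2) or (2).
Impose the point condition(s):
  u(1, 0) = 2  ⟹  A = 2
Only A = 2 satisfies everything.
Hence u(x, y) = 2 x.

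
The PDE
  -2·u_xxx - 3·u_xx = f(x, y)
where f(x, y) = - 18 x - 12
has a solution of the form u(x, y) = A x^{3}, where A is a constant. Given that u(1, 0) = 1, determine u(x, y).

Substitute the ansatz u = A x^{3} into the left-hand side.
Derivatives of the ansatz:
  u_xxx = 6 A
  u_xx = 6 A x
Term by term:
  -2·u_xxx = - 12 A
  -3·u_xx = - 18 A x
So the left-hand side equals
  - 18 A x - 12 A
This must equal f(x, y) = - 18 x - 12 identically.
Matching coefficients of the independent functions:
  [constant term]:  - 12 A = -12
  [x]:  - 18 A = -18
Solving: A = 1.
Check against the point condition:
  u(1, 0) = 1  ⟹  A = 1  ✓
Hence u(x, y) = x^{3}.

Answer: u(x, y) = x^{3}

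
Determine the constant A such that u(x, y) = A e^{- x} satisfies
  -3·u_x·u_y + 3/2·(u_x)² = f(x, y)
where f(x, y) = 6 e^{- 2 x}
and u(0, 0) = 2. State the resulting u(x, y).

Substitute the ansatz u = A e^{- x} into the left-hand side.
Derivatives of the ansatz:
  u_x = - A e^{- x}
  u_y = 0
Term by term:
  -3·u_x·u_y = 0
  3/2·(u_x)² = \frac{3 A^{2} e^{- 2 x}}{2}
So the left-hand side equals
  \frac{3 A^{2} e^{- 2 x}}{2}
This must equal f(x, y) = 6 e^{- 2 x} identically.
Matching coefficients of the independent functions:
  [e^{- 2 x}]:  \frac{3 A^{2}}{2} = 6
These equations allow (A) = (-2) or (2).
Impose the point condition(s):
  u(0, 0) = 2  ⟹  A = 2
Only A = 2 satisfies everything.
Hence u(x, y) = 2 e^{- x}.

Answer: u(x, y) = 2 e^{- x}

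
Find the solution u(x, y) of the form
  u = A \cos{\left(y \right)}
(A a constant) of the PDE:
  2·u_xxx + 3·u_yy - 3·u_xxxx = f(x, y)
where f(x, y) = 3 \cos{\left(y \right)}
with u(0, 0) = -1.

Substitute the ansatz u = A \cos{\left(y \right)} into the left-hand side.
Derivatives of the ansatz:
  u_xxx = 0
  u_yy = - A \cos{\left(y \right)}
  u_xxxx = 0
Term by term:
  2·u_xxx = 0
  3·u_yy = - 3 A \cos{\left(y \right)}
  -3·u_xxxx = 0
So the left-hand side equals
  - 3 A \cos{\left(y \right)}
This must equal f(x, y) = 3 \cos{\left(y \right)} identically.
Matching coefficients of the independent functions:
  [\cos{\left(y \right)}]:  - 3 A = 3
Solving: A = -1.
Check against the point condition:
  u(0, 0) = -1  ⟹  A = -1  ✓
Hence u(x, y) = - \cos{\left(y \right)}.

Answer: u(x, y) = - \cos{\left(y \right)}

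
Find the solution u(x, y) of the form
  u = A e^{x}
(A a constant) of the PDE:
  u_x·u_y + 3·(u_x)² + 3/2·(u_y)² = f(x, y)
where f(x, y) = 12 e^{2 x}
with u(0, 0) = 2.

Answer: u(x, y) = 2 e^{x}

Derivation:
Substitute the ansatz u = A e^{x} into the left-hand side.
Derivatives of the ansatz:
  u_x = A e^{x}
  u_y = 0
Term by term:
  u_x·u_y = 0
  3·(u_x)² = 3 A^{2} e^{2 x}
  3/2·(u_y)² = 0
So the left-hand side equals
  3 A^{2} e^{2 x}
This must equal f(x, y) = 12 e^{2 x} identically.
Matching coefficients of the independent functions:
  [e^{2 x}]:  3 A^{2} = 12
These equations allow (A) = (-2) or (2).
Impose the point condition(s):
  u(0, 0) = 2  ⟹  A = 2
Only A = 2 satisfies everything.
Hence u(x, y) = 2 e^{x}.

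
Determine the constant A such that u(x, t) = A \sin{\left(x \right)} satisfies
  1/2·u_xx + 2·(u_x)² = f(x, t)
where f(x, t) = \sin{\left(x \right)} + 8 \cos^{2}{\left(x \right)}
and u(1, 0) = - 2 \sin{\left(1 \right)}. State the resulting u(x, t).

Substitute the ansatz u = A \sin{\left(x \right)} into the left-hand side.
Derivatives of the ansatz:
  u_xx = - A \sin{\left(x \right)}
  u_x = A \cos{\left(x \right)}
Term by term:
  1/2·u_xx = - \frac{A \sin{\left(x \right)}}{2}
  2·(u_x)² = 2 A^{2} \cos^{2}{\left(x \right)}
So the left-hand side equals
  2 A^{2} \cos^{2}{\left(x \right)} - \frac{A \sin{\left(x \right)}}{2}
This must equal f(x, t) = \sin{\left(x \right)} + 8 \cos^{2}{\left(x \right)} identically.
Matching coefficients of the independent functions:
  [\sin{\left(x \right)}]:  - \frac{A}{2} = 1
  [\cos^{2}{\left(x \right)}]:  2 A^{2} = 8
Solving: A = -2.
Check against the point condition:
  u(1, 0) = - 2 \sin{\left(1 \right)}  ⟹  A \sin{\left(1 \right)} = - 2 \sin{\left(1 \right)}  ✓
Hence u(x, t) = - 2 \sin{\left(x \right)}.

Answer: u(x, t) = - 2 \sin{\left(x \right)}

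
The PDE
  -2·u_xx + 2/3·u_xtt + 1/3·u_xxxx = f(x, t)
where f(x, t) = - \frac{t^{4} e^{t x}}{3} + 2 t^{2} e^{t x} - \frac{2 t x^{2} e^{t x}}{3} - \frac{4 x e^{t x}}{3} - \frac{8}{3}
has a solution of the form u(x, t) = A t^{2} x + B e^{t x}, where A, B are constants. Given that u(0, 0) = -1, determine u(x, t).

Substitute the ansatz u = A t^{2} x + B e^{t x} into the left-hand side.
Derivatives of the ansatz:
  u_xx = B t^{2} e^{t x}
  u_xtt = 2 A + B t x^{2} e^{t x} + 2 B x e^{t x}
  u_xxxx = B t^{4} e^{t x}
Term by term:
  -2·u_xx = - 2 B t^{2} e^{t x}
  2/3·u_xtt = \frac{4 A}{3} + \frac{2 B t x^{2} e^{t x}}{3} + \frac{4 B x e^{t x}}{3}
  1/3·u_xxxx = \frac{B t^{4} e^{t x}}{3}
So the left-hand side equals
  \frac{4 A}{3} + \frac{B t^{4} e^{t x}}{3} - 2 B t^{2} e^{t x} + \frac{2 B t x^{2} e^{t x}}{3} + \frac{4 B x e^{t x}}{3}
This must equal f(x, t) = - \frac{t^{4} e^{t x}}{3} + 2 t^{2} e^{t x} - \frac{2 t x^{2} e^{t x}}{3} - \frac{4 x e^{t x}}{3} - \frac{8}{3} identically.
Matching coefficients of the independent functions:
  [constant term]:  \frac{4 A}{3} = - \frac{8}{3}
  [t^{2} e^{t x}]:  - 2 B = 2
  [t^{4} e^{t x}]:  \frac{B}{3} = - \frac{1}{3}
  [x e^{t x}]:  \frac{4 B}{3} = - \frac{4}{3}
  [t x^{2} e^{t x}]:  \frac{2 B}{3} = - \frac{2}{3}
Solving: A = -2, B = -1.
Check against the point condition:
  u(0, 0) = -1  ⟹  B = -1  ✓
Hence u(x, t) = - 2 t^{2} x - e^{t x}.

Answer: u(x, t) = - 2 t^{2} x - e^{t x}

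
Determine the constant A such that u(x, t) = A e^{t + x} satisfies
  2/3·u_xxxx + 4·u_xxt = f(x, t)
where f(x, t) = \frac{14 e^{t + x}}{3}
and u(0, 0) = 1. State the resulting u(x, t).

Substitute the ansatz u = A e^{t + x} into the left-hand side.
Derivatives of the ansatz:
  u_xxxx = A e^{t} e^{x}
  u_xxt = A e^{t} e^{x}
Term by term:
  2/3·u_xxxx = \frac{2 A e^{t} e^{x}}{3}
  4·u_xxt = 4 A e^{t} e^{x}
So the left-hand side equals
  \frac{14 A e^{t} e^{x}}{3}
This must equal f(x, t) identically; expanded, f = \frac{14 e^{t} e^{x}}{3}.
Matching coefficients of the independent functions:
  [e^{t} e^{x}]:  \frac{14 A}{3} = \frac{14}{3}
Solving: A = 1.
Check against the point condition:
  u(0, 0) = 1  ⟹  A = 1  ✓
Hence u(x, t) = e^{t + x}.

Answer: u(x, t) = e^{t + x}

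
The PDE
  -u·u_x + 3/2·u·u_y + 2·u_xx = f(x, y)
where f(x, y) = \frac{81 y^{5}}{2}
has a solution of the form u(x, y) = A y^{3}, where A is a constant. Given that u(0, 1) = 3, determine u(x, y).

Answer: u(x, y) = 3 y^{3}

Derivation:
Substitute the ansatz u = A y^{3} into the left-hand side.
Derivatives of the ansatz:
  u_x = 0
  u_y = 3 A y^{2}
  u_xx = 0
Term by term:
  -u·u_x = 0
  3/2·u·u_y = \frac{9 A^{2} y^{5}}{2}
  2·u_xx = 0
So the left-hand side equals
  \frac{9 A^{2} y^{5}}{2}
This must equal f(x, y) = \frac{81 y^{5}}{2} identically.
Matching coefficients of the independent functions:
  [y^{5}]:  \frac{9 A^{2}}{2} = \frac{81}{2}
These equations allow (A) = (-3) or (3).
Impose the point condition(s):
  u(0, 1) = 3  ⟹  A = 3
Only A = 3 satisfies everything.
Hence u(x, y) = 3 y^{3}.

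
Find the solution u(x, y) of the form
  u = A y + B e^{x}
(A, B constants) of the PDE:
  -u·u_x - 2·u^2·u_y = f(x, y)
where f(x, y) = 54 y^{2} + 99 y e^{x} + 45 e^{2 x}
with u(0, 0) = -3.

Substitute the ansatz u = A y + B e^{x} into the left-hand side.
Derivatives of the ansatz:
  u_x = B e^{x}
  u_y = A
Term by term:
  -u·u_x = - A B y e^{x} - B^{2} e^{2 x}
  -2·u^2·u_y = - 2 A^{3} y^{2} - 4 A^{2} B y e^{x} - 2 A B^{2} e^{2 x}
So the left-hand side equals
  - 2 A^{3} y^{2} - 4 A^{2} B y e^{x} - 2 A B^{2} e^{2 x} - A B y e^{x} - B^{2} e^{2 x}
This must equal f(x, y) = 54 y^{2} + 99 y e^{x} + 45 e^{2 x} identically.
Matching coefficients of the independent functions:
  [y^{2}]:  - 2 A^{3} = 54
  [y e^{x}]:  - 4 A^{2} B - A B = 99
  [e^{2 x}]:  - 2 A B^{2} - B^{2} = 45
Solving: A = -3, B = -3.
Check against the point condition:
  u(0, 0) = -3  ⟹  B = -3  ✓
Hence u(x, y) = - 3 y - 3 e^{x}.

Answer: u(x, y) = - 3 y - 3 e^{x}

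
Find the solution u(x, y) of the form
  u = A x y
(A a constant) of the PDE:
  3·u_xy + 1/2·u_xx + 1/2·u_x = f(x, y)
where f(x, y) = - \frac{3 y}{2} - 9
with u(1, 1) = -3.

Answer: u(x, y) = - 3 x y

Derivation:
Substitute the ansatz u = A x y into the left-hand side.
Derivatives of the ansatz:
  u_xy = A
  u_xx = 0
  u_x = A y
Term by term:
  3·u_xy = 3 A
  1/2·u_xx = 0
  1/2·u_x = \frac{A y}{2}
So the left-hand side equals
  \frac{A y}{2} + 3 A
This must equal f(x, y) = - \frac{3 y}{2} - 9 identically.
Matching coefficients of the independent functions:
  [constant term]:  3 A = -9
  [y]:  \frac{A}{2} = - \frac{3}{2}
Solving: A = -3.
Check against the point condition:
  u(1, 1) = -3  ⟹  A = -3  ✓
Hence u(x, y) = - 3 x y.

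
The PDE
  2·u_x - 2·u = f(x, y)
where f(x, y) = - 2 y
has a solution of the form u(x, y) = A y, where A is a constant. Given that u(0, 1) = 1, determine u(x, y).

Substitute the ansatz u = A y into the left-hand side.
Derivatives of the ansatz:
  u_x = 0
Term by term:
  2·u_x = 0
  -2·u = - 2 A y
So the left-hand side equals
  - 2 A y
This must equal f(x, y) = - 2 y identically.
Matching coefficients of the independent functions:
  [y]:  - 2 A = -2
Solving: A = 1.
Check against the point condition:
  u(0, 1) = 1  ⟹  A = 1  ✓
Hence u(x, y) = y.

Answer: u(x, y) = y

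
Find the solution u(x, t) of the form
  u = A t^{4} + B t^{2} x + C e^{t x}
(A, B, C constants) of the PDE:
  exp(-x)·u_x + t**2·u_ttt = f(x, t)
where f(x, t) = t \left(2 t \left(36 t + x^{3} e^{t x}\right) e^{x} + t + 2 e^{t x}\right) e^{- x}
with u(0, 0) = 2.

Substitute the ansatz u = A t^{4} + B t^{2} x + C e^{t x} into the left-hand side.
Derivatives of the ansatz:
  u_x = B t^{2} + C t e^{t x}
  u_ttt = 24 A t + C x^{3} e^{t x}
Term by term:
  exp(-x)·u_x = B t^{2} e^{- x} + C t e^{- x} e^{t x}
  t**2·u_ttt = 24 A t^{3} + C t^{2} x^{3} e^{t x}
So the left-hand side equals
  24 A t^{3} + B t^{2} e^{- x} + C t^{2} x^{3} e^{t x} + C t e^{- x} e^{t x}
This must equal f(x, t) identically; expanded, f = 72 t^{3} + 2 t^{2} x^{3} e^{t x} + t^{2} e^{- x} + 2 t e^{- x} e^{t x}.
Matching coefficients of the independent functions:
  [t^{3}]:  24 A = 72
  [t^{2} e^{- x}]:  B = 1
  [t e^{- x} e^{t x}, t^{2} x^{3} e^{t x}]:  C = 2
Solving: A = 3, B = 1, C = 2.
Check against the point condition:
  u(0, 0) = 2  ⟹  C = 2  ✓
Hence u(x, t) = 3 t^{4} + t^{2} x + 2 e^{t x}.

Answer: u(x, t) = 3 t^{4} + t^{2} x + 2 e^{t x}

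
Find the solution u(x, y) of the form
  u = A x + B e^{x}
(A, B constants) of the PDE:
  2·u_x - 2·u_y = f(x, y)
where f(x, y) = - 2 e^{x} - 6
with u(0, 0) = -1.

Substitute the ansatz u = A x + B e^{x} into the left-hand side.
Derivatives of the ansatz:
  u_x = A + B e^{x}
  u_y = 0
Term by term:
  2·u_x = 2 A + 2 B e^{x}
  -2·u_y = 0
So the left-hand side equals
  2 A + 2 B e^{x}
This must equal f(x, y) = - 2 e^{x} - 6 identically.
Matching coefficients of the independent functions:
  [constant term]:  2 A = -6
  [e^{x}]:  2 B = -2
Solving: A = -3, B = -1.
Check against the point condition:
  u(0, 0) = -1  ⟹  B = -1  ✓
Hence u(x, y) = - 3 x - e^{x}.

Answer: u(x, y) = - 3 x - e^{x}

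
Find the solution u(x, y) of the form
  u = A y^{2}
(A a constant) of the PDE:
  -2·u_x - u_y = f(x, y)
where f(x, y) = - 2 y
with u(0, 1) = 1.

Substitute the ansatz u = A y^{2} into the left-hand side.
Derivatives of the ansatz:
  u_x = 0
  u_y = 2 A y
Term by term:
  -2·u_x = 0
  -u_y = - 2 A y
So the left-hand side equals
  - 2 A y
This must equal f(x, y) = - 2 y identically.
Matching coefficients of the independent functions:
  [y]:  - 2 A = -2
Solving: A = 1.
Check against the point condition:
  u(0, 1) = 1  ⟹  A = 1  ✓
Hence u(x, y) = y^{2}.

Answer: u(x, y) = y^{2}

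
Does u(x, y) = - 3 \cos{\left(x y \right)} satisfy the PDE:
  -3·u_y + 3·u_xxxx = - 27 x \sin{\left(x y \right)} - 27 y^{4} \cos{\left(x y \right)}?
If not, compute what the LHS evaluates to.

Answer: No, the LHS evaluates to - 9 x \sin{\left(x y \right)} - 9 y^{4} \cos{\left(x y \right)}

Derivation:
Evaluate each term of the left-hand side for u = - 3 \cos{\left(x y \right)}.
Derivatives:
  u_y = 3 x \sin{\left(x y \right)}
  u_xxxx = - 3 y^{4} \cos{\left(x y \right)}
Terms:
  -3·u_y = - 9 x \sin{\left(x y \right)}
  3·u_xxxx = - 9 y^{4} \cos{\left(x y \right)}
Sum: LHS = - 9 x \sin{\left(x y \right)} - 9 y^{4} \cos{\left(x y \right)}
Given right-hand side: - 27 x \sin{\left(x y \right)} - 27 y^{4} \cos{\left(x y \right)}. Difference LHS − RHS = 18 x \sin{\left(x y \right)} + 18 y^{4} \cos{\left(x y \right)} ≠ 0, so u is not a solution.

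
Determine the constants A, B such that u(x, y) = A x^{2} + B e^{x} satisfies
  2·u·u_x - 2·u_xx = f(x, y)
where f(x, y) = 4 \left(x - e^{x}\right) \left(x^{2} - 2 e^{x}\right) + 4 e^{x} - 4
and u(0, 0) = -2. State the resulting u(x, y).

Answer: u(x, y) = x^{2} - 2 e^{x}

Derivation:
Substitute the ansatz u = A x^{2} + B e^{x} into the left-hand side.
Derivatives of the ansatz:
  u_x = 2 A x + B e^{x}
  u_xx = 2 A + B e^{x}
Term by term:
  2·u·u_x = 4 A^{2} x^{3} + 2 A B x^{2} e^{x} + 4 A B x e^{x} + 2 B^{2} e^{2 x}
  -2·u_xx = - 4 A - 2 B e^{x}
So the left-hand side equals
  4 A^{2} x^{3} + 2 A B x^{2} e^{x} + 4 A B x e^{x} - 4 A + 2 B^{2} e^{2 x} - 2 B e^{x}
This must equal f(x, y) identically; expanded, f = 4 x^{3} - 4 x^{2} e^{x} - 8 x e^{x} + 8 e^{2 x} + 4 e^{x} - 4.
Matching coefficients of the independent functions:
  [constant term]:  - 4 A = -4
  [x^{3}]:  4 A^{2} = 4
  [x e^{x}]:  4 A B = -8
  [x^{2} e^{x}]:  2 A B = -4
  [e^{x}]:  - 2 B = 4
  [e^{2 x}]:  2 B^{2} = 8
Solving: A = 1, B = -2.
Check against the point condition:
  u(0, 0) = -2  ⟹  B = -2  ✓
Hence u(x, y) = x^{2} - 2 e^{x}.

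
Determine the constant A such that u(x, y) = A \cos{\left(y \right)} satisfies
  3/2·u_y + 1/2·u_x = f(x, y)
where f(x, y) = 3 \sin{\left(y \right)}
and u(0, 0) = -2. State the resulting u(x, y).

Answer: u(x, y) = - 2 \cos{\left(y \right)}

Derivation:
Substitute the ansatz u = A \cos{\left(y \right)} into the left-hand side.
Derivatives of the ansatz:
  u_y = - A \sin{\left(y \right)}
  u_x = 0
Term by term:
  3/2·u_y = - \frac{3 A \sin{\left(y \right)}}{2}
  1/2·u_x = 0
So the left-hand side equals
  - \frac{3 A \sin{\left(y \right)}}{2}
This must equal f(x, y) = 3 \sin{\left(y \right)} identically.
Matching coefficients of the independent functions:
  [\sin{\left(y \right)}]:  - \frac{3 A}{2} = 3
Solving: A = -2.
Check against the point condition:
  u(0, 0) = -2  ⟹  A = -2  ✓
Hence u(x, y) = - 2 \cos{\left(y \right)}.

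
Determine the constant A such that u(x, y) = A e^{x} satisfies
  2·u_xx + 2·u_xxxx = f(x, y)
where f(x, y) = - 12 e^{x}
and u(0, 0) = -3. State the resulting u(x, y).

Answer: u(x, y) = - 3 e^{x}

Derivation:
Substitute the ansatz u = A e^{x} into the left-hand side.
Derivatives of the ansatz:
  u_xx = A e^{x}
  u_xxxx = A e^{x}
Term by term:
  2·u_xx = 2 A e^{x}
  2·u_xxxx = 2 A e^{x}
So the left-hand side equals
  4 A e^{x}
This must equal f(x, y) = - 12 e^{x} identically.
Matching coefficients of the independent functions:
  [e^{x}]:  4 A = -12
Solving: A = -3.
Check against the point condition:
  u(0, 0) = -3  ⟹  A = -3  ✓
Hence u(x, y) = - 3 e^{x}.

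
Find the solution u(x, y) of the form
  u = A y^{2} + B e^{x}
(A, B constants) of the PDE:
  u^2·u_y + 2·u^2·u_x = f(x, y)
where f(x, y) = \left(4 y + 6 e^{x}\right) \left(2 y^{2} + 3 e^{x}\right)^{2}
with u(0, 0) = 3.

Substitute the ansatz u = A y^{2} + B e^{x} into the left-hand side.
Derivatives of the ansatz:
  u_y = 2 A y
  u_x = B e^{x}
Term by term:
  u^2·u_y = 2 A^{3} y^{5} + 4 A^{2} B y^{3} e^{x} + 2 A B^{2} y e^{2 x}
  2·u^2·u_x = 2 A^{2} B y^{4} e^{x} + 4 A B^{2} y^{2} e^{2 x} + 2 B^{3} e^{3 x}
So the left-hand side equals
  2 A^{3} y^{5} + 2 A^{2} B y^{4} e^{x} + 4 A^{2} B y^{3} e^{x} + 4 A B^{2} y^{2} e^{2 x} + 2 A B^{2} y e^{2 x} + 2 B^{3} e^{3 x}
This must equal f(x, y) identically; expanded, f = 16 y^{5} + 24 y^{4} e^{x} + 48 y^{3} e^{x} + 72 y^{2} e^{2 x} + 36 y e^{2 x} + 54 e^{3 x}.
Matching coefficients of the independent functions:
  [y^{5}]:  2 A^{3} = 16
  [y e^{2 x}]:  2 A B^{2} = 36
  [y^{2} e^{2 x}]:  4 A B^{2} = 72
  [y^{3} e^{x}]:  4 A^{2} B = 48
  [y^{4} e^{x}]:  2 A^{2} B = 24
  [e^{3 x}]:  2 B^{3} = 54
Solving: A = 2, B = 3.
Check against the point condition:
  u(0, 0) = 3  ⟹  B = 3  ✓
Hence u(x, y) = 2 y^{2} + 3 e^{x}.

Answer: u(x, y) = 2 y^{2} + 3 e^{x}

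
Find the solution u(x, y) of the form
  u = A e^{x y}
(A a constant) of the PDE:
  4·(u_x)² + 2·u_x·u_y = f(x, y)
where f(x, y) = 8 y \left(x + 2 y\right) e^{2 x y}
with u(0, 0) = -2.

Answer: u(x, y) = - 2 e^{x y}

Derivation:
Substitute the ansatz u = A e^{x y} into the left-hand side.
Derivatives of the ansatz:
  u_x = A y e^{x y}
  u_y = A x e^{x y}
Term by term:
  4·(u_x)² = 4 A^{2} y^{2} e^{2 x y}
  2·u_x·u_y = 2 A^{2} x y e^{2 x y}
So the left-hand side equals
  2 A^{2} x y e^{2 x y} + 4 A^{2} y^{2} e^{2 x y}
This must equal f(x, y) identically; expanded, f = 8 x y e^{2 x y} + 16 y^{2} e^{2 x y}.
Matching coefficients of the independent functions:
  [y^{2} e^{2 x y}]:  4 A^{2} = 16
  [x y e^{2 x y}]:  2 A^{2} = 8
These equations allow (A) = (-2) or (2).
Impose the point condition(s):
  u(0, 0) = -2  ⟹  A = -2
Only A = -2 satisfies everything.
Hence u(x, y) = - 2 e^{x y}.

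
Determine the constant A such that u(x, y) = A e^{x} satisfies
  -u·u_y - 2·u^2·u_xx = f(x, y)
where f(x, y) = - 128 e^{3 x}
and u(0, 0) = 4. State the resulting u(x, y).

Substitute the ansatz u = A e^{x} into the left-hand side.
Derivatives of the ansatz:
  u_y = 0
  u_xx = A e^{x}
Term by term:
  -u·u_y = 0
  -2·u^2·u_xx = - 2 A^{3} e^{3 x}
So the left-hand side equals
  - 2 A^{3} e^{3 x}
This must equal f(x, y) = - 128 e^{3 x} identically.
Matching coefficients of the independent functions:
  [e^{3 x}]:  - 2 A^{3} = -128
Solving: A = 4.
Check against the point condition:
  u(0, 0) = 4  ⟹  A = 4  ✓
Hence u(x, y) = 4 e^{x}.

Answer: u(x, y) = 4 e^{x}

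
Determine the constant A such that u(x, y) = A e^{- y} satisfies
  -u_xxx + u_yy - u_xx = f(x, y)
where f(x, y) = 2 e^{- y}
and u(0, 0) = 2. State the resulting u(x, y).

Substitute the ansatz u = A e^{- y} into the left-hand side.
Derivatives of the ansatz:
  u_xxx = 0
  u_yy = A e^{- y}
  u_xx = 0
Term by term:
  -u_xxx = 0
  u_yy = A e^{- y}
  -u_xx = 0
So the left-hand side equals
  A e^{- y}
This must equal f(x, y) = 2 e^{- y} identically.
Matching coefficients of the independent functions:
  [e^{- y}]:  A = 2
Solving: A = 2.
Check against the point condition:
  u(0, 0) = 2  ⟹  A = 2  ✓
Hence u(x, y) = 2 e^{- y}.

Answer: u(x, y) = 2 e^{- y}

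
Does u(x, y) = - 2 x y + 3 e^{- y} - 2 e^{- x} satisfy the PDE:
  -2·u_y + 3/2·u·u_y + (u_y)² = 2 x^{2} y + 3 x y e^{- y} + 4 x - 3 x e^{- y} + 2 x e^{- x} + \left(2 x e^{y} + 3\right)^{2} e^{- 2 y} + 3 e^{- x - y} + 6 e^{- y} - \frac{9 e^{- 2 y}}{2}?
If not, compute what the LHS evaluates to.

Answer: No, the LHS evaluates to 6 x^{2} y + 9 x y e^{- y} + 4 x - 9 x e^{- y} + 6 x e^{- x} + \left(2 x e^{y} + 3\right)^{2} e^{- 2 y} + 9 e^{- x - y} + 6 e^{- y} - \frac{27 e^{- 2 y}}{2}

Derivation:
Evaluate each term of the left-hand side for u = - 2 x y + 3 e^{- y} - 2 e^{- x}.
Derivatives:
  u_y = - 2 x - 3 e^{- y}
Terms:
  -2·u_y = 4 x + 6 e^{- y}
  3/2·u·u_y = \frac{3 \left(2 x e^{y} + 3\right) \left(2 x y e^{x + y} - 3 e^{x} + 2 e^{y}\right) e^{- x - 2 y}}{2}
  (u_y)² = \left(2 x e^{y} + 3\right)^{2} e^{- 2 y}
Sum: LHS = 6 x^{2} y + 9 x y e^{- y} + 4 x - 9 x e^{- y} + 6 x e^{- x} + \left(2 x e^{y} + 3\right)^{2} e^{- 2 y} + 9 e^{- x - y} + 6 e^{- y} - \frac{27 e^{- 2 y}}{2}
Given right-hand side: 2 x^{2} y + 3 x y e^{- y} + 4 x - 3 x e^{- y} + 2 x e^{- x} + \left(2 x e^{y} + 3\right)^{2} e^{- 2 y} + 3 e^{- x - y} + 6 e^{- y} - \frac{9 e^{- 2 y}}{2}. Difference LHS − RHS = 4 x^{2} y + 6 x y e^{- y} - 6 x e^{- y} + 4 x e^{- x} + 6 e^{- x - y} - 9 e^{- 2 y} ≠ 0, so u is not a solution.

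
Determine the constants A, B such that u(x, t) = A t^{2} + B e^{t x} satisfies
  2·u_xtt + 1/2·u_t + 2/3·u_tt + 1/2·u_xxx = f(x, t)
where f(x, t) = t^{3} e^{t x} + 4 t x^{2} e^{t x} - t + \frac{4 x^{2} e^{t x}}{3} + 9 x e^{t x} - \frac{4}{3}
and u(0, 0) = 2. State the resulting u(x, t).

Substitute the ansatz u = A t^{2} + B e^{t x} into the left-hand side.
Derivatives of the ansatz:
  u_xtt = B t x^{2} e^{t x} + 2 B x e^{t x}
  u_t = 2 A t + B x e^{t x}
  u_tt = 2 A + B x^{2} e^{t x}
  u_xxx = B t^{3} e^{t x}
Term by term:
  2·u_xtt = 2 B t x^{2} e^{t x} + 4 B x e^{t x}
  1/2·u_t = A t + \frac{B x e^{t x}}{2}
  2/3·u_tt = \frac{4 A}{3} + \frac{2 B x^{2} e^{t x}}{3}
  1/2·u_xxx = \frac{B t^{3} e^{t x}}{2}
So the left-hand side equals
  A t + \frac{4 A}{3} + \frac{B t^{3} e^{t x}}{2} + 2 B t x^{2} e^{t x} + \frac{2 B x^{2} e^{t x}}{3} + \frac{9 B x e^{t x}}{2}
This must equal f(x, t) = t^{3} e^{t x} + 4 t x^{2} e^{t x} - t + \frac{4 x^{2} e^{t x}}{3} + 9 x e^{t x} - \frac{4}{3} identically.
Matching coefficients of the independent functions:
  [constant term]:  \frac{4 A}{3} = - \frac{4}{3}
  [t]:  A = -1
  [t^{3} e^{t x}]:  \frac{B}{2} = 1
  [x e^{t x}]:  \frac{9 B}{2} = 9
  [x^{2} e^{t x}]:  \frac{2 B}{3} = \frac{4}{3}
  [t x^{2} e^{t x}]:  2 B = 4
Solving: A = -1, B = 2.
Check against the point condition:
  u(0, 0) = 2  ⟹  B = 2  ✓
Hence u(x, t) = - t^{2} + 2 e^{t x}.

Answer: u(x, t) = - t^{2} + 2 e^{t x}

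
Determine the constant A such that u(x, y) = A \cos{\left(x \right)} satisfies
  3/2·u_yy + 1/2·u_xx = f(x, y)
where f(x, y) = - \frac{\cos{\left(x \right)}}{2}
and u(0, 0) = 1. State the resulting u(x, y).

Substitute the ansatz u = A \cos{\left(x \right)} into the left-hand side.
Derivatives of the ansatz:
  u_yy = 0
  u_xx = - A \cos{\left(x \right)}
Term by term:
  3/2·u_yy = 0
  1/2·u_xx = - \frac{A \cos{\left(x \right)}}{2}
So the left-hand side equals
  - \frac{A \cos{\left(x \right)}}{2}
This must equal f(x, y) = - \frac{\cos{\left(x \right)}}{2} identically.
Matching coefficients of the independent functions:
  [\cos{\left(x \right)}]:  - \frac{A}{2} = - \frac{1}{2}
Solving: A = 1.
Check against the point condition:
  u(0, 0) = 1  ⟹  A = 1  ✓
Hence u(x, y) = \cos{\left(x \right)}.

Answer: u(x, y) = \cos{\left(x \right)}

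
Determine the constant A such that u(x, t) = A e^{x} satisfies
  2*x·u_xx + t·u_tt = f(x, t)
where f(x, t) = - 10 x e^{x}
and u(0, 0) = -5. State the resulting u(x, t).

Answer: u(x, t) = - 5 e^{x}

Derivation:
Substitute the ansatz u = A e^{x} into the left-hand side.
Derivatives of the ansatz:
  u_xx = A e^{x}
  u_tt = 0
Term by term:
  2*x·u_xx = 2 A x e^{x}
  t·u_tt = 0
So the left-hand side equals
  2 A x e^{x}
This must equal f(x, t) = - 10 x e^{x} identically.
Matching coefficients of the independent functions:
  [x e^{x}]:  2 A = -10
Solving: A = -5.
Check against the point condition:
  u(0, 0) = -5  ⟹  A = -5  ✓
Hence u(x, t) = - 5 e^{x}.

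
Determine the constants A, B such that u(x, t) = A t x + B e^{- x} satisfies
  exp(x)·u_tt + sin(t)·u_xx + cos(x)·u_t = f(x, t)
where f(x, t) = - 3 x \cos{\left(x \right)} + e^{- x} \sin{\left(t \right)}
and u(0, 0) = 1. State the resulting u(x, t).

Substitute the ansatz u = A t x + B e^{- x} into the left-hand side.
Derivatives of the ansatz:
  u_tt = 0
  u_xx = B e^{- x}
  u_t = A x
Term by term:
  exp(x)·u_tt = 0
  sin(t)·u_xx = B e^{- x} \sin{\left(t \right)}
  cos(x)·u_t = A x \cos{\left(x \right)}
So the left-hand side equals
  A x \cos{\left(x \right)} + B e^{- x} \sin{\left(t \right)}
This must equal f(x, t) = - 3 x \cos{\left(x \right)} + e^{- x} \sin{\left(t \right)} identically.
Matching coefficients of the independent functions:
  [x \cos{\left(x \right)}]:  A = -3
  [e^{- x} \sin{\left(t \right)}]:  B = 1
Solving: A = -3, B = 1.
Check against the point condition:
  u(0, 0) = 1  ⟹  B = 1  ✓
Hence u(x, t) = - 3 t x + e^{- x}.

Answer: u(x, t) = - 3 t x + e^{- x}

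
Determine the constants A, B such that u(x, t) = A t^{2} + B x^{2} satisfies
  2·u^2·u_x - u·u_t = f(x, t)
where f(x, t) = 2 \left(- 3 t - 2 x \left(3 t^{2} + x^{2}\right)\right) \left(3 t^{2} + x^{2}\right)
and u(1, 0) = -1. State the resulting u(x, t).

Substitute the ansatz u = A t^{2} + B x^{2} into the left-hand side.
Derivatives of the ansatz:
  u_x = 2 B x
  u_t = 2 A t
Term by term:
  2·u^2·u_x = 4 A^{2} B t^{4} x + 8 A B^{2} t^{2} x^{3} + 4 B^{3} x^{5}
  -u·u_t = - 2 A^{2} t^{3} - 2 A B t x^{2}
So the left-hand side equals
  4 A^{2} B t^{4} x - 2 A^{2} t^{3} + 8 A B^{2} t^{2} x^{3} - 2 A B t x^{2} + 4 B^{3} x^{5}
This must equal f(x, t) identically; expanded, f = - 36 t^{4} x - 18 t^{3} - 24 t^{2} x^{3} - 6 t x^{2} - 4 x^{5}.
Matching coefficients of the independent functions:
  [t^{3}]:  - 2 A^{2} = -18
  [x^{5}]:  4 B^{3} = -4
  [t x^{2}]:  - 2 A B = -6
  [t^{2} x^{3}]:  8 A B^{2} = -24
  [t^{4} x]:  4 A^{2} B = -36
Solving: A = -3, B = -1.
Check against the point condition:
  u(1, 0) = -1  ⟹  B = -1  ✓
Hence u(x, t) = - 3 t^{2} - x^{2}.

Answer: u(x, t) = - 3 t^{2} - x^{2}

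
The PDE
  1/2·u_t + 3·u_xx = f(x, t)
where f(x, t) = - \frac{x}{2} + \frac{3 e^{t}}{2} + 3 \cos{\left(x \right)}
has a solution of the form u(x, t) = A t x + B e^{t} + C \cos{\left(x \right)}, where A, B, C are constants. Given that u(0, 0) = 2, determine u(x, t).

Substitute the ansatz u = A t x + B e^{t} + C \cos{\left(x \right)} into the left-hand side.
Derivatives of the ansatz:
  u_t = A x + B e^{t}
  u_xx = - C \cos{\left(x \right)}
Term by term:
  1/2·u_t = \frac{A x}{2} + \frac{B e^{t}}{2}
  3·u_xx = - 3 C \cos{\left(x \right)}
So the left-hand side equals
  \frac{A x}{2} + \frac{B e^{t}}{2} - 3 C \cos{\left(x \right)}
This must equal f(x, t) = - \frac{x}{2} + \frac{3 e^{t}}{2} + 3 \cos{\left(x \right)} identically.
Matching coefficients of the independent functions:
  [x]:  \frac{A}{2} = - \frac{1}{2}
  [e^{t}]:  \frac{B}{2} = \frac{3}{2}
  [\cos{\left(x \right)}]:  - 3 C = 3
Solving: A = -1, B = 3, C = -1.
Check against the point condition:
  u(0, 0) = 2  ⟹  B + C = 2  ✓
Hence u(x, t) = - t x + 3 e^{t} - \cos{\left(x \right)}.

Answer: u(x, t) = - t x + 3 e^{t} - \cos{\left(x \right)}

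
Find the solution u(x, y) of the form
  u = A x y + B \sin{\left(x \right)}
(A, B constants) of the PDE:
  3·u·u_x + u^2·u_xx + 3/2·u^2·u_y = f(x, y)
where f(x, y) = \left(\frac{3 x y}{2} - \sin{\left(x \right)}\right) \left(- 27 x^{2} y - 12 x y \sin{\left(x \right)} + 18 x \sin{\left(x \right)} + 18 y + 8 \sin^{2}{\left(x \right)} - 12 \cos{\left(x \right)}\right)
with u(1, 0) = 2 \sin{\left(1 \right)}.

Substitute the ansatz u = A x y + B \sin{\left(x \right)} into the left-hand side.
Derivatives of the ansatz:
  u_x = A y + B \cos{\left(x \right)}
  u_xx = - B \sin{\left(x \right)}
  u_y = A x
Term by term:
  3·u·u_x = 3 A^{2} x y^{2} + 3 A B x y \cos{\left(x \right)} + 3 A B y \sin{\left(x \right)} + 3 B^{2} \sin{\left(x \right)} \cos{\left(x \right)}
  u^2·u_xx = - A^{2} B x^{2} y^{2} \sin{\left(x \right)} - 2 A B^{2} x y \sin^{2}{\left(x \right)} - B^{3} \sin^{3}{\left(x \right)}
  3/2·u^2·u_y = \frac{3 A^{3} x^{3} y^{2}}{2} + 3 A^{2} B x^{2} y \sin{\left(x \right)} + \frac{3 A B^{2} x \sin^{2}{\left(x \right)}}{2}
So the left-hand side equals
  \frac{3 A^{3} x^{3} y^{2}}{2} - A^{2} B x^{2} y^{2} \sin{\left(x \right)} + 3 A^{2} B x^{2} y \sin{\left(x \right)} + 3 A^{2} x y^{2} - 2 A B^{2} x y \sin^{2}{\left(x \right)} + \frac{3 A B^{2} x \sin^{2}{\left(x \right)}}{2} + 3 A B x y \cos{\left(x \right)} + 3 A B y \sin{\left(x \right)} - B^{3} \sin^{3}{\left(x \right)} + 3 B^{2} \sin{\left(x \right)} \cos{\left(x \right)}
This must equal f(x, y) identically; expanded, f = - \frac{81 x^{3} y^{2}}{2} - 18 x^{2} y^{2} \sin{\left(x \right)} + 54 x^{2} y \sin{\left(x \right)} + 27 x y^{2} + 24 x y \sin^{2}{\left(x \right)} - 18 x y \cos{\left(x \right)} - 18 x \sin^{2}{\left(x \right)} - 18 y \sin{\left(x \right)} - 8 \sin^{3}{\left(x \right)} + 12 \sin{\left(x \right)} \cos{\left(x \right)}.
Matching coefficients of the independent functions:
  [x y^{2}]:  3 A^{2} = 27
  [x \sin^{2}{\left(x \right)}]:  \frac{3 A B^{2}}{2} = -18
  [x^{3} y^{2}]:  \frac{3 A^{3}}{2} = - \frac{81}{2}
  [y \sin{\left(x \right)}, x y \cos{\left(x \right)}]:  3 A B = -18
  [\sin{\left(x \right)} \cos{\left(x \right)}]:  3 B^{2} = 12
  [x y \sin^{2}{\left(x \right)}]:  - 2 A B^{2} = 24
  [x^{2} y \sin{\left(x \right)}]:  3 A^{2} B = 54
  [x^{2} y^{2} \sin{\left(x \right)}]:  - A^{2} B = -18
  [\sin^{3}{\left(x \right)}]:  - B^{3} = -8
Solving: A = -3, B = 2.
Check against the point condition:
  u(1, 0) = 2 \sin{\left(1 \right)}  ⟹  B \sin{\left(1 \right)} = 2 \sin{\left(1 \right)}  ✓
Hence u(x, y) = - 3 x y + 2 \sin{\left(x \right)}.

Answer: u(x, y) = - 3 x y + 2 \sin{\left(x \right)}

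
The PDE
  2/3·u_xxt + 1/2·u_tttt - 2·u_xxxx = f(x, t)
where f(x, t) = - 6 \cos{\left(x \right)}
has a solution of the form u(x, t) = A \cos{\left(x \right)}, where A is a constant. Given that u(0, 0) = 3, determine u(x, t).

Substitute the ansatz u = A \cos{\left(x \right)} into the left-hand side.
Derivatives of the ansatz:
  u_xxt = 0
  u_tttt = 0
  u_xxxx = A \cos{\left(x \right)}
Term by term:
  2/3·u_xxt = 0
  1/2·u_tttt = 0
  -2·u_xxxx = - 2 A \cos{\left(x \right)}
So the left-hand side equals
  - 2 A \cos{\left(x \right)}
This must equal f(x, t) = - 6 \cos{\left(x \right)} identically.
Matching coefficients of the independent functions:
  [\cos{\left(x \right)}]:  - 2 A = -6
Solving: A = 3.
Check against the point condition:
  u(0, 0) = 3  ⟹  A = 3  ✓
Hence u(x, t) = 3 \cos{\left(x \right)}.

Answer: u(x, t) = 3 \cos{\left(x \right)}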